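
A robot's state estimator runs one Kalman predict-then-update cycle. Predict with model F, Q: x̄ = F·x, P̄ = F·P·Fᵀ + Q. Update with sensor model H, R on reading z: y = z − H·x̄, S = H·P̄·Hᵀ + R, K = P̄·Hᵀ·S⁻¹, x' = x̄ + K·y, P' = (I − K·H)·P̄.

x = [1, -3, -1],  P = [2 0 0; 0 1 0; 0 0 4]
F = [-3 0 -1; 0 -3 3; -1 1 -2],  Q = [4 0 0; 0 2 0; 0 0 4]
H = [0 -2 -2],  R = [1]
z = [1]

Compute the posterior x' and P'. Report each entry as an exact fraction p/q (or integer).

x̄ = F·x = [-2, 6, -2]
P̄ = F·P·Fᵀ + Q = [26 -12 14; -12 47 -27; 14 -27 23]
y = z − H·x̄ = [9]
S = H·P̄·Hᵀ + R = [65]
K = P̄·Hᵀ·S⁻¹ = [-4/65; -8/13; 8/65]
x' = x̄ + K·y = [-166/65, 6/13, -58/65]
P' = (I − K·H)·P̄ = [1674/65 -188/13 942/65; -188/13 291/13 -287/13; 942/65 -287/13 1431/65]

x' = [-166/65, 6/13, -58/65]
P' = [1674/65 -188/13 942/65; -188/13 291/13 -287/13; 942/65 -287/13 1431/65]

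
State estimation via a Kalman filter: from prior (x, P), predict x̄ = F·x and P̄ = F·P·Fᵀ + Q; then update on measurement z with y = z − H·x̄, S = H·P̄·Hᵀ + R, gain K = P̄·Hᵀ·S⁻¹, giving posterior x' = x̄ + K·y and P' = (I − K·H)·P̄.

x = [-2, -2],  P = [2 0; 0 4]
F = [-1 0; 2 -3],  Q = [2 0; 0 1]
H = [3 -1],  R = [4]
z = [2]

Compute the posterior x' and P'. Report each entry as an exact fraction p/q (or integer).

x' = [186/109, 332/109]
P' = [180/109 476/109; 476/109 1656/109]

x̄ = F·x = [2, 2]
P̄ = F·P·Fᵀ + Q = [4 -4; -4 45]
y = z − H·x̄ = [-2]
S = H·P̄·Hᵀ + R = [109]
K = P̄·Hᵀ·S⁻¹ = [16/109; -57/109]
x' = x̄ + K·y = [186/109, 332/109]
P' = (I − K·H)·P̄ = [180/109 476/109; 476/109 1656/109]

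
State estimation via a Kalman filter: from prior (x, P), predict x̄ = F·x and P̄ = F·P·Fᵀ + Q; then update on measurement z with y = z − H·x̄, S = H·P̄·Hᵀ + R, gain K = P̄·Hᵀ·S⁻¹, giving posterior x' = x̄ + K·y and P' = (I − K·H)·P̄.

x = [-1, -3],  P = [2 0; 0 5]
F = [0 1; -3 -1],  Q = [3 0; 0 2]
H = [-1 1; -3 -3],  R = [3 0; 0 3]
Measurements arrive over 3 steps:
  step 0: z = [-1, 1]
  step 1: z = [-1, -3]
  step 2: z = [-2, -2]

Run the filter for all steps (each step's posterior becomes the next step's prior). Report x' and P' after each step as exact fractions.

step 0: x̄ = F·x = [-3, 6]
step 0: P̄ = F·P·Fᵀ + Q = [8 -5; -5 25]
step 0: y = z − H·x̄ = [-10, 10]
step 0: S = H·P̄·Hᵀ + R = [46 -51; -51 210]
step 0: K = P̄·Hᵀ·S⁻¹ = [-1063/2353 -359/2353; 1080/2353 -410/2353]
step 0: x' = x̄ + K·y = [-19/2353, -782/2353]
step 0: P' = (I − K·H)·P̄ = [1774/2353 -1415/2353; -1415/2353 1825/2353]
step 1: x̄ = F·x = [-782/2353, 839/2353]
step 1: P̄ = F·P·Fᵀ + Q = [8884/2353 2420/2353; 2420/2353 14007/2353]
step 1: y = z − H·x̄ = [-3974/2353, -6888/2353]
step 1: S = H·P̄·Hᵀ + R = [25110/2353 -15369/2353; -15369/2353 256638/2353]
step 1: K = P̄·Hᵀ·S⁻¹ = [-308840/879441 -134704/879441; 313963/879441 -150073/879441]
step 1: x' = x̄ + K·y = [623650/879441, 222637/879441]
step 1: P' = (I − K·H)·P̄ = [530612/879441 -395908/879441; -395908/879441 545981/879441]
step 2: x̄ = F·x = [222637/879441, -2093587/879441]
step 2: P̄ = F·P·Fᵀ + Q = [3184304/879441 641743/879441; 641743/879441 4704923/879441]
step 2: y = z − H·x̄ = [557342/879441, -2457244/293147]
step 2: S = H·P̄·Hᵀ + R = [9244064/879441 -1520619/293147; -1520619/293147 28397580/293147]
step 2: K = P̄·Hᵀ·S⁻¹ = [-101947099/290607557 -44612987/290607557; 103467718/290607557 -49174844/290607557]
step 2: x' = x̄ + K·y = [382920035/290607557, -214046795/290607557]
step 2: P' = (I − K·H)·P̄ = [175227142/290607557 -130614155/290607557; -130614155/290607557 179788999/290607557]

step 0: x' = [-19/2353, -782/2353], P' = [1774/2353 -1415/2353; -1415/2353 1825/2353]
step 1: x' = [623650/879441, 222637/879441], P' = [530612/879441 -395908/879441; -395908/879441 545981/879441]
step 2: x' = [382920035/290607557, -214046795/290607557], P' = [175227142/290607557 -130614155/290607557; -130614155/290607557 179788999/290607557]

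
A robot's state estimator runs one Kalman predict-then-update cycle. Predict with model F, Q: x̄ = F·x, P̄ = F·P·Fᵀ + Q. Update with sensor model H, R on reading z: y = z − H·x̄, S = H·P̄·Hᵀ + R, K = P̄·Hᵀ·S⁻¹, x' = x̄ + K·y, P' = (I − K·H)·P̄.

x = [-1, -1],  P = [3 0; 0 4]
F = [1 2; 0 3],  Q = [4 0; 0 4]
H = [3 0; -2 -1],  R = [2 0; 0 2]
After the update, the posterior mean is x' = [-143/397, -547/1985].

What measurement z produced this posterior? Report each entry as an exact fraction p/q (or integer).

x̄ = F·x = [-3, -3]
P̄ = F·P·Fᵀ + Q = [23 24; 24 40]
S = H·P̄·Hᵀ + R = [209 -210; -210 230]
K = P̄·Hᵀ·S⁻¹ = [117/397 -14/397; -192/397 -1636/1985]
x' − x̄ = [1048/397, 5408/1985] = K·y
y = (KᵀK)⁻¹·Kᵀ·(x' − x̄) = [8, -8]
z = y + H·x̄ = [8, -8] + [-9, 9] = [-1, 1]

z = [-1, 1]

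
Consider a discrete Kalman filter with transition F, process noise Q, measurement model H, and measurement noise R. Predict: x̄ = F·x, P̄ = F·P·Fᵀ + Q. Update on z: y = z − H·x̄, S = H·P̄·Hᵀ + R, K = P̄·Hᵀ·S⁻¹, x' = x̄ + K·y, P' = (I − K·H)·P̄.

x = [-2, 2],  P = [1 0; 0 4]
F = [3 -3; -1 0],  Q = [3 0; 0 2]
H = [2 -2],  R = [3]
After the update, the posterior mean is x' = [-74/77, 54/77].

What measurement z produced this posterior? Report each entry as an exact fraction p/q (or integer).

x̄ = F·x = [-12, 2]
P̄ = F·P·Fᵀ + Q = [48 -3; -3 3]
S = H·P̄·Hᵀ + R = [231]
K = P̄·Hᵀ·S⁻¹ = [34/77; -4/77]
x' − x̄ = [850/77, -100/77] = K·y
y = (KᵀK)⁻¹·Kᵀ·(x' − x̄) = [25]
z = y + H·x̄ = [25] + [-28] = [-3]

z = [-3]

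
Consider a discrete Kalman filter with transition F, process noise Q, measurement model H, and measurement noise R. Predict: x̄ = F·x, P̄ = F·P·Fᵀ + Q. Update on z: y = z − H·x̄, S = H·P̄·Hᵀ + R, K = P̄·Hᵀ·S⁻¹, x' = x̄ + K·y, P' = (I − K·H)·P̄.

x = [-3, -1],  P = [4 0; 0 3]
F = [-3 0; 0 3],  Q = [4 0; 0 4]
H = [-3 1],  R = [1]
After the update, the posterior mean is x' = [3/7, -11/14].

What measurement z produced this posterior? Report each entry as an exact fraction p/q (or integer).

x̄ = F·x = [9, -3]
P̄ = F·P·Fᵀ + Q = [40 0; 0 31]
S = H·P̄·Hᵀ + R = [392]
K = P̄·Hᵀ·S⁻¹ = [-15/49; 31/392]
x' − x̄ = [-60/7, 31/14] = K·y
y = (KᵀK)⁻¹·Kᵀ·(x' − x̄) = [28]
z = y + H·x̄ = [28] + [-30] = [-2]

z = [-2]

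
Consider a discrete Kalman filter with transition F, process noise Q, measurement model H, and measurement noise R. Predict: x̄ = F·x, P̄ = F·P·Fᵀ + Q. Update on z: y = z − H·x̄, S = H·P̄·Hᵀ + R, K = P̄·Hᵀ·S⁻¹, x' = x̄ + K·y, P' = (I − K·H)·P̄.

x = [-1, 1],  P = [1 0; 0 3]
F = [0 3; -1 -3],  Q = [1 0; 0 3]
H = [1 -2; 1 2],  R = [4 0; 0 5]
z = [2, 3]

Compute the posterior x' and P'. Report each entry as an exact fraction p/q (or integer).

x̄ = F·x = [3, -2]
P̄ = F·P·Fᵀ + Q = [28 -27; -27 31]
y = z − H·x̄ = [-5, 4]
S = H·P̄·Hᵀ + R = [264 -96; -96 49]
K = P̄·Hᵀ·S⁻¹ = [761/1860 42/155; -1001/3720 29/155]
x' = x̄ + K·y = [3791/1860, 349/3720]
P' = (I − K·H)·P̄ = [1391/930 -131/1860; -131/1860 1871/3720]

x' = [3791/1860, 349/3720]
P' = [1391/930 -131/1860; -131/1860 1871/3720]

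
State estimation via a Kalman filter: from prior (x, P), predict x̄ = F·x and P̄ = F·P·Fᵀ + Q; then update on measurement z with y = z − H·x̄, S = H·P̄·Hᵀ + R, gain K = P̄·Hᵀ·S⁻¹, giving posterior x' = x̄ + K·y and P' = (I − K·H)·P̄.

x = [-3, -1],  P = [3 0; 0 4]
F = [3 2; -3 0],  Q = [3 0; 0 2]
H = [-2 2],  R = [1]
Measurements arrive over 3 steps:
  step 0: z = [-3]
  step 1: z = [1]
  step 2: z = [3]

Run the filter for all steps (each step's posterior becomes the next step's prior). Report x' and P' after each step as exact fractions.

step 0: x' = [591/517, -163/517], P' = [2466/517 2393/517; 2393/517 2449/517]
step 1: x' = [-882335/634873, -568377/634873], P' = [913761/634873 814952/634873; 814952/634873 874732/634873]
step 2: x' = [-152784297/237145021, 208411689/237145021], P' = [340001712/237145021 303481331/237145021; 303481331/237145021 326088487/237145021]

step 0: x̄ = F·x = [-11, 9]
step 0: P̄ = F·P·Fᵀ + Q = [46 -27; -27 29]
step 0: y = z − H·x̄ = [-43]
step 0: S = H·P̄·Hᵀ + R = [517]
step 0: K = P̄·Hᵀ·S⁻¹ = [-146/517; 112/517]
step 0: x' = x̄ + K·y = [591/517, -163/517]
step 0: P' = (I − K·H)·P̄ = [2466/517 2393/517; 2393/517 2449/517]
step 1: x̄ = F·x = [1447/517, -1773/517]
step 1: P̄ = F·P·Fᵀ + Q = [62257/517 -36552/517; -36552/517 23228/517]
step 1: y = z − H·x̄ = [6957/517]
step 1: S = H·P̄·Hᵀ + R = [634873/517]
step 1: K = P̄·Hᵀ·S⁻¹ = [-197618/634873; 119560/634873]
step 1: x' = x̄ + K·y = [-882335/634873, -568377/634873]
step 1: P' = (I − K·H)·P̄ = [913761/634873 814952/634873; 814952/634873 874732/634873]
step 2: x̄ = F·x = [-3783759/634873, 2647005/634873]
step 2: P̄ = F·P·Fᵀ + Q = [23406820/634873 -13113561/634873; -13113561/634873 9493595/634873]
step 2: y = z − H·x̄ = [-10956909/634873]
step 2: S = H·P̄·Hᵀ + R = [237145021/634873]
step 2: K = P̄·Hᵀ·S⁻¹ = [-73040762/237145021; 45214312/237145021]
step 2: x' = x̄ + K·y = [-152784297/237145021, 208411689/237145021]
step 2: P' = (I − K·H)·P̄ = [340001712/237145021 303481331/237145021; 303481331/237145021 326088487/237145021]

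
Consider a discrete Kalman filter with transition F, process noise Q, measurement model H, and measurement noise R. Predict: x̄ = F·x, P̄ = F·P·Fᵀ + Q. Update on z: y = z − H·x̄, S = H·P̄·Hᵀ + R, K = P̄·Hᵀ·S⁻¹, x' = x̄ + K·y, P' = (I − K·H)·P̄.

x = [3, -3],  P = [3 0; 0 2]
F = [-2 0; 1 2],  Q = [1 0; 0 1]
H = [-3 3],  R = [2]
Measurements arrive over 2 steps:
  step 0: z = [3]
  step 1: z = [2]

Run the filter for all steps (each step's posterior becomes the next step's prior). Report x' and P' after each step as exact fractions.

step 0: x̄ = F·x = [-6, -3]
step 0: P̄ = F·P·Fᵀ + Q = [13 -6; -6 12]
step 0: y = z − H·x̄ = [-6]
step 0: S = H·P̄·Hᵀ + R = [335]
step 0: K = P̄·Hᵀ·S⁻¹ = [-57/335; 54/335]
step 0: x' = x̄ + K·y = [-1668/335, -1329/335]
step 0: P' = (I − K·H)·P̄ = [1106/335 1068/335; 1068/335 1104/335]
step 1: x̄ = F·x = [3336/335, -4326/335]
step 1: P̄ = F·P·Fᵀ + Q = [4759/335 -6484/335; -6484/335 10129/335]
step 1: y = z − H·x̄ = [23656/335]
step 1: S = H·P̄·Hᵀ + R = [251374/335]
step 1: K = P̄·Hᵀ·S⁻¹ = [-33729/251374; 49839/251374]
step 1: x' = x̄ + K·y = [60732/125687, 136638/125687]
step 1: P' = (I − K·H)·P̄ = [175055/251374 152569/251374; 152569/251374 185795/251374]

step 0: x' = [-1668/335, -1329/335], P' = [1106/335 1068/335; 1068/335 1104/335]
step 1: x' = [60732/125687, 136638/125687], P' = [175055/251374 152569/251374; 152569/251374 185795/251374]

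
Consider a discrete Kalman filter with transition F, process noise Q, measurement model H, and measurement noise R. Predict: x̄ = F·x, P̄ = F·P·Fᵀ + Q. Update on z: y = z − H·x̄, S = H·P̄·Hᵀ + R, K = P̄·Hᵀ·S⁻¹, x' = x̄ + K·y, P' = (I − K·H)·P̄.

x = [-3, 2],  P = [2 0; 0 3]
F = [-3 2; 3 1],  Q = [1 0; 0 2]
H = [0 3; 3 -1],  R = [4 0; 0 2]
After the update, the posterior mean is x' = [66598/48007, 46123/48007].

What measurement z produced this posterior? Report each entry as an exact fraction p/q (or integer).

x̄ = F·x = [13, -7]
P̄ = F·P·Fᵀ + Q = [31 -12; -12 23]
S = H·P̄·Hᵀ + R = [211 -177; -177 376]
K = P̄·Hᵀ·S⁻¹ = [5049/48007 15783/48007; 15501/48007 -236/48007]
x' − x̄ = [-557493/48007, 382172/48007] = K·y
y = (KᵀK)⁻¹·Kᵀ·(x' − x̄) = [24, -43]
z = y + H·x̄ = [24, -43] + [-21, 46] = [3, 3]

z = [3, 3]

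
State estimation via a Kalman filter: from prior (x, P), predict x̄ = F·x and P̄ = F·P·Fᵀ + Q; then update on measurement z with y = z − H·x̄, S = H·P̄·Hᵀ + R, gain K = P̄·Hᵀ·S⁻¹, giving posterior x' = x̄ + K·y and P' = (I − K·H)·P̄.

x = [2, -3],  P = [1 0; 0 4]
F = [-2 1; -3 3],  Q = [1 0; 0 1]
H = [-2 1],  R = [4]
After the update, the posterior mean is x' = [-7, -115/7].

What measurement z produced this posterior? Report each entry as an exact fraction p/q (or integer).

z = [-3]

x̄ = F·x = [-7, -15]
P̄ = F·P·Fᵀ + Q = [9 18; 18 46]
S = H·P̄·Hᵀ + R = [14]
K = P̄·Hᵀ·S⁻¹ = [0; 5/7]
x' − x̄ = [0, -10/7] = K·y
y = (KᵀK)⁻¹·Kᵀ·(x' − x̄) = [-2]
z = y + H·x̄ = [-2] + [-1] = [-3]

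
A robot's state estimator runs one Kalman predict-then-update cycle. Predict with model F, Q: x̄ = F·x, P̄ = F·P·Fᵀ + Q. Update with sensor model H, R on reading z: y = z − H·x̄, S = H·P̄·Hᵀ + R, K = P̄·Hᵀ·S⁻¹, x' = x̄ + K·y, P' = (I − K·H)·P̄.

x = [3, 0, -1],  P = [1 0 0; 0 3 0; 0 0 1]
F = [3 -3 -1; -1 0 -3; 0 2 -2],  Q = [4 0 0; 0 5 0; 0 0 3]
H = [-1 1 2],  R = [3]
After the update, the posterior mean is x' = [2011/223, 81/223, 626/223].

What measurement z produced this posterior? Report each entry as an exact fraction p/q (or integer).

x̄ = F·x = [10, 0, 2]
P̄ = F·P·Fᵀ + Q = [41 0 -16; 0 15 6; -16 6 19]
S = H·P̄·Hᵀ + R = [223]
K = P̄·Hᵀ·S⁻¹ = [-73/223; 27/223; 60/223]
x' − x̄ = [-219/223, 81/223, 180/223] = K·y
y = (KᵀK)⁻¹·Kᵀ·(x' − x̄) = [3]
z = y + H·x̄ = [3] + [-6] = [-3]

z = [-3]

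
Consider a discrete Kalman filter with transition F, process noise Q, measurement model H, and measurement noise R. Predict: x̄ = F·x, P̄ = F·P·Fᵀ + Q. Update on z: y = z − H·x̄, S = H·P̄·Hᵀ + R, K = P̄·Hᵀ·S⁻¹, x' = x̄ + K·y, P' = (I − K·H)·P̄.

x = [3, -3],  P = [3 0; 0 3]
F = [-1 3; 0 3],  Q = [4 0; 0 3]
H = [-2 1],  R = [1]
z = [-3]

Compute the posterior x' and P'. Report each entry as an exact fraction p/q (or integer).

x̄ = F·x = [-12, -9]
P̄ = F·P·Fᵀ + Q = [34 27; 27 30]
y = z − H·x̄ = [-18]
S = H·P̄·Hᵀ + R = [59]
K = P̄·Hᵀ·S⁻¹ = [-41/59; -24/59]
x' = x̄ + K·y = [30/59, -99/59]
P' = (I − K·H)·P̄ = [325/59 609/59; 609/59 1194/59]

x' = [30/59, -99/59]
P' = [325/59 609/59; 609/59 1194/59]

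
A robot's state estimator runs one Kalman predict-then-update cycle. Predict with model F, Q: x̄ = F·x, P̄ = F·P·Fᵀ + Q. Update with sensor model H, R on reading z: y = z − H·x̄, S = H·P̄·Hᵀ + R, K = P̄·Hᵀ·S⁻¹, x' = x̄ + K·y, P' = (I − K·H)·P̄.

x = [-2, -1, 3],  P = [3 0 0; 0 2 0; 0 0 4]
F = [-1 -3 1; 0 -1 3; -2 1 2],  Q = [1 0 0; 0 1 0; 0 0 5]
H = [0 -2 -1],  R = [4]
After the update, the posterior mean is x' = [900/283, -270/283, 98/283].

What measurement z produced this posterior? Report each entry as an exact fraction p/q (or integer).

x̄ = F·x = [8, 10, 9]
P̄ = F·P·Fᵀ + Q = [26 18 8; 18 39 22; 8 22 35]
S = H·P̄·Hᵀ + R = [283]
K = P̄·Hᵀ·S⁻¹ = [-44/283; -100/283; -79/283]
x' − x̄ = [-1364/283, -3100/283, -2449/283] = K·y
y = (KᵀK)⁻¹·Kᵀ·(x' − x̄) = [31]
z = y + H·x̄ = [31] + [-29] = [2]

z = [2]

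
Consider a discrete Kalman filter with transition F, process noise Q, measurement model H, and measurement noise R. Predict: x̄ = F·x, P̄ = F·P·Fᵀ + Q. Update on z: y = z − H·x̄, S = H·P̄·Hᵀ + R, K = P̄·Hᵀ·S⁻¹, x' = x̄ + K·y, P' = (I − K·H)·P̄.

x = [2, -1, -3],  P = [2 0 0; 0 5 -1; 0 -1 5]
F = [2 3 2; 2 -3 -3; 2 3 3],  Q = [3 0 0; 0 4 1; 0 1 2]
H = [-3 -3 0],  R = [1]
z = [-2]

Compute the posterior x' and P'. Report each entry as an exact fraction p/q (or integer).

x' = [-3101/397, 3376/397, -3641/397]
P' = [24112/397 -24100/397 26456/397; -24100/397 24132/397 -26451/397; 26456/397 -26451/397 32329/397]

x̄ = F·x = [-5, 16, -8]
P̄ = F·P·Fᵀ + Q = [64 -52 68; -52 84 -63; 68 -63 82]
y = z − H·x̄ = [31]
S = H·P̄·Hᵀ + R = [397]
K = P̄·Hᵀ·S⁻¹ = [-36/397; -96/397; -15/397]
x' = x̄ + K·y = [-3101/397, 3376/397, -3641/397]
P' = (I − K·H)·P̄ = [24112/397 -24100/397 26456/397; -24100/397 24132/397 -26451/397; 26456/397 -26451/397 32329/397]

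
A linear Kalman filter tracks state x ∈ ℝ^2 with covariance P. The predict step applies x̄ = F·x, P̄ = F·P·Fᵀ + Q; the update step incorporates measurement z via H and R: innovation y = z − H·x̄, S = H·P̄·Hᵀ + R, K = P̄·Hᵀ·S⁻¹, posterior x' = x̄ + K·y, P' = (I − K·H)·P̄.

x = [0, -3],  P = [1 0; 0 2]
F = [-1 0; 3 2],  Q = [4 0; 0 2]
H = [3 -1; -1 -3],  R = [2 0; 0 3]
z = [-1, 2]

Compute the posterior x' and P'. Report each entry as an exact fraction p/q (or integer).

x' = [-801/1528, -337/573]
P' = [153/764 5/191; 5/191 163/573]

x̄ = F·x = [0, -6]
P̄ = F·P·Fᵀ + Q = [5 -3; -3 19]
y = z − H·x̄ = [-7, -16]
S = H·P̄·Hᵀ + R = [84 66; 66 161]
K = P̄·Hᵀ·S⁻¹ = [439/1528 -71/764; -59/573 -56/191]
x' = x̄ + K·y = [-801/1528, -337/573]
P' = (I − K·H)·P̄ = [153/764 5/191; 5/191 163/573]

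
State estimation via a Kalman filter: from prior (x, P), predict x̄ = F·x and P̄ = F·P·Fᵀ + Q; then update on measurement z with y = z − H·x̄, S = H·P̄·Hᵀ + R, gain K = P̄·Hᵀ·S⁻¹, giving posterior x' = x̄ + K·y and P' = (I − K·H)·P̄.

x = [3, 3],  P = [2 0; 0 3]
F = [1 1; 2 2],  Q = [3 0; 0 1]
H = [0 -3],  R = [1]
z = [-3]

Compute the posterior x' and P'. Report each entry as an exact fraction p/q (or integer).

x̄ = F·x = [6, 12]
P̄ = F·P·Fᵀ + Q = [8 10; 10 21]
y = z − H·x̄ = [33]
S = H·P̄·Hᵀ + R = [190]
K = P̄·Hᵀ·S⁻¹ = [-3/19; -63/190]
x' = x̄ + K·y = [15/19, 201/190]
P' = (I − K·H)·P̄ = [62/19 1/19; 1/19 21/190]

x' = [15/19, 201/190]
P' = [62/19 1/19; 1/19 21/190]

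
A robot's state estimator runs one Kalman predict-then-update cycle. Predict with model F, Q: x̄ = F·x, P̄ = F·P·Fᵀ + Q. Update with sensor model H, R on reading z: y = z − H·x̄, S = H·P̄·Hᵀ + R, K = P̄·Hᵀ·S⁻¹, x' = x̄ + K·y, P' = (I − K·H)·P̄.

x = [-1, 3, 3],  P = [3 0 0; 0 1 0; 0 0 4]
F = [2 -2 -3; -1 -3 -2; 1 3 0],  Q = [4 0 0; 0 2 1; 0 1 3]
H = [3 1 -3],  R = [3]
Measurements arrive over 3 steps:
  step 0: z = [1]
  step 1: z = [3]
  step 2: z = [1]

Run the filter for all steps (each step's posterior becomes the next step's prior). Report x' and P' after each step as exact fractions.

step 0: x̄ = F·x = [-17, -14, 8]
step 0: P̄ = F·P·Fᵀ + Q = [56 24 0; 24 30 -11; 0 -11 15]
step 0: y = z − H·x̄ = [90]
step 0: S = H·P̄·Hᵀ + R = [882]
step 0: K = P̄·Hᵀ·S⁻¹ = [32/147; 15/98; -4/63]
step 0: x' = x̄ + K·y = [127/49, -11/49, 16/7]
step 0: P' = (I − K·H)·P̄ = [696/49 -264/49 256/21; -264/49 915/98 -17/7; 256/21 -17/7 103/9]
step 1: x̄ = F·x = [-60/49, -318/49, 94/49]
step 1: P̄ = F·P·Fᵀ + Q = [3373/49 10888/147 -3130/49; 10888/147 117575/882 -21967/294; -3130/49 -21967/294 6753/98]
step 1: y = z − H·x̄ = [927/49]
step 1: S = H·P̄·Hᵀ + R = [1507567/441]
step 1: K = P̄·Hᵀ·S⁻¹ = [208245/1507567; 255631/1507567; -208626/1507567]
step 1: x' = x̄ + K·y = [2093655/1507567, -4947681/1507567, -1054796/1507567]
step 1: P' = (I − K·H)·P̄ = [5440434/1507567 -9049227/1507567 2215780/1507567; -9049227/1507567 105573183/3015134 16581345/3015134; 2215780/1507567 16581345/3015134 10375927/3015134]
step 2: x̄ = F·x = [17247060/1507567, 14858980/1507567, -12749388/1507567]
step 2: P̄ = F·P·Fᵀ + Q = [861845135/3015134 957452665/3015134 -846597963/3015134; 957452665/3015134 1116685147/3015134 -957784847/3015134; -846597963/3015134 -957784847/3015134 861494193/3015134]
step 2: y = z − H·x̄ = [-103340757/1507567]
step 2: S = H·P̄·Hᵀ + R = [43365972907/3015134]
step 2: K = P̄·Hᵀ·S⁻¹ = [6082781959/43365972907; 6862397683/43365972907; -6082061315/43365972907]
step 2: x' = x̄ + K·y = [79158169671/43365972907, -42977358413/43365972907, 50170377717/43365972907]
step 2: P' = (I − K·H)·P̄ = [124212195446/43365972907 -73496730663/43365972907 93630503266/43365972907; -73496730663/43365972907 442313963760/43365972907 67078859574/43365972907; 93630503266/43365972907 67078859574/43365972907 122072184439/43365972907]

step 0: x' = [127/49, -11/49, 16/7], P' = [696/49 -264/49 256/21; -264/49 915/98 -17/7; 256/21 -17/7 103/9]
step 1: x' = [2093655/1507567, -4947681/1507567, -1054796/1507567], P' = [5440434/1507567 -9049227/1507567 2215780/1507567; -9049227/1507567 105573183/3015134 16581345/3015134; 2215780/1507567 16581345/3015134 10375927/3015134]
step 2: x' = [79158169671/43365972907, -42977358413/43365972907, 50170377717/43365972907], P' = [124212195446/43365972907 -73496730663/43365972907 93630503266/43365972907; -73496730663/43365972907 442313963760/43365972907 67078859574/43365972907; 93630503266/43365972907 67078859574/43365972907 122072184439/43365972907]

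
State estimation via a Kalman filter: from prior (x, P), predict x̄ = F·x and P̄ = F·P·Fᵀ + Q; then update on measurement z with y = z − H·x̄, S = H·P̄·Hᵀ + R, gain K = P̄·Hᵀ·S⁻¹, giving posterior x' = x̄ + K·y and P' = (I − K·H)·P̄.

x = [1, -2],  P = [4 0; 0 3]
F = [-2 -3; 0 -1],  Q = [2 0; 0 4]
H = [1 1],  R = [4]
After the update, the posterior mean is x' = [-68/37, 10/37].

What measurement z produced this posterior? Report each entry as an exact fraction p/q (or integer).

z = [-2]

x̄ = F·x = [4, 2]
P̄ = F·P·Fᵀ + Q = [45 9; 9 7]
S = H·P̄·Hᵀ + R = [74]
K = P̄·Hᵀ·S⁻¹ = [27/37; 8/37]
x' − x̄ = [-216/37, -64/37] = K·y
y = (KᵀK)⁻¹·Kᵀ·(x' − x̄) = [-8]
z = y + H·x̄ = [-8] + [6] = [-2]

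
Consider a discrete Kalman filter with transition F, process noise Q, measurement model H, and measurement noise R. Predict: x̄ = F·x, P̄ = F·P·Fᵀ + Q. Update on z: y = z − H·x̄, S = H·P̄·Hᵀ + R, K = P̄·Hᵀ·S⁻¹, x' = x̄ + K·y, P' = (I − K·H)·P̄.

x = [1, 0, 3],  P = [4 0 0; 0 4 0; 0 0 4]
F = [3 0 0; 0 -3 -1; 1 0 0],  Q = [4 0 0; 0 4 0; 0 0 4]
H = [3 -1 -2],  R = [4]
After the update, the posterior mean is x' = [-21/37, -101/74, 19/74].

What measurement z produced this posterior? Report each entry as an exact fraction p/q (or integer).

z = [-1]

x̄ = F·x = [3, -3, 1]
P̄ = F·P·Fᵀ + Q = [40 0 12; 0 44 0; 12 0 8]
S = H·P̄·Hᵀ + R = [296]
K = P̄·Hᵀ·S⁻¹ = [12/37; -11/74; 5/74]
x' − x̄ = [-132/37, 121/74, -55/74] = K·y
y = (KᵀK)⁻¹·Kᵀ·(x' − x̄) = [-11]
z = y + H·x̄ = [-11] + [10] = [-1]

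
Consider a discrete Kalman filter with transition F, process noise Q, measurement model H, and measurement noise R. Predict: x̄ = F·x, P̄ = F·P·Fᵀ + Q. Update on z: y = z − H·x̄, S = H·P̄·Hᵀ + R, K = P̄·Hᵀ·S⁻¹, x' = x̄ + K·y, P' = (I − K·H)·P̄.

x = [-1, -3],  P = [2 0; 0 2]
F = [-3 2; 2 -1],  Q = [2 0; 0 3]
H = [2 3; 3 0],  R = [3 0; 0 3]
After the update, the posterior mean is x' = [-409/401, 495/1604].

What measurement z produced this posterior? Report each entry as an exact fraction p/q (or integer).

z = [-1, -3]

x̄ = F·x = [-3, 1]
P̄ = F·P·Fᵀ + Q = [28 -16; -16 13]
S = H·P̄·Hᵀ + R = [40 24; 24 255]
K = P̄·Hᵀ·S⁻¹ = [1/401 132/401; 979/3208 -87/401]
x' − x̄ = [794/401, -1109/1604] = K·y
y = (KᵀK)⁻¹·Kᵀ·(x' − x̄) = [2, 6]
z = y + H·x̄ = [2, 6] + [-3, -9] = [-1, -3]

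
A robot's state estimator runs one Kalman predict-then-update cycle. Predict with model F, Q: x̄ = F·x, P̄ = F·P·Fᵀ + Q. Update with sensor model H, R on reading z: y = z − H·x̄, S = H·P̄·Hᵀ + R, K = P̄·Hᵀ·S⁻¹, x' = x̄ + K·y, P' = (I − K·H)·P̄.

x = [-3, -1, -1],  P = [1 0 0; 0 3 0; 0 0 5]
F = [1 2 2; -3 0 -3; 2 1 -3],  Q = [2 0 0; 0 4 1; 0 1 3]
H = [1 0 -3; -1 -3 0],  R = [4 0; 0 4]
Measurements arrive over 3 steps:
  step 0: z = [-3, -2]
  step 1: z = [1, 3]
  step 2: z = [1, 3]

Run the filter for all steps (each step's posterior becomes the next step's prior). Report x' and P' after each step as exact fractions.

step 0: x' = [-365292/56797, 173526/56797, -73347/56797], P' = [2173115/113594 -732993/113594 706037/113594; -732993/113594 296507/113594 -237583/113594; 706037/113594 -237583/113594 279075/113594]
step 1: x' = [65118296642/25224089061, -15391583145/8408029687, 10301850719/25224089061], P' = [128518443653/25224089061 -15327436533/8408029687 40374309635/25224089061; -15327436533/8408029687 9187918075/8408029687 -4847802755/8408029687; 40374309635/25224089061 -4847802755/8408029687 23370827369/25224089061]
step 2: x' = [-855517553324765/513906627440674, -251499254416675/513906627440674, -1218724937780435/1541719882322022], P' = [2564923393434087/513906627440674 -910879906532085/513906627440674 803459086442481/513906627440674; -910879906532085/513906627440674 549290063074375/513906627440674 -286834016328883/513906627440674; 803459086442481/513906627440674 -286834016328883/513906627440674 1407035941065533/1541719882322022]

step 0: x̄ = F·x = [-7, 12, -4]
step 0: P̄ = F·P·Fᵀ + Q = [35 -33 -22; -33 58 40; -22 40 55]
step 0: y = z − H·x̄ = [-8, 27]
step 0: S = H·P̄·Hᵀ + R = [666 358; 358 363]
step 0: K = P̄·Hᵀ·S⁻¹ = [13751/113594 3233/56797; -5061/113594 -19566/56797; -32797/113594 839/56797]
step 0: x' = x̄ + K·y = [-365292/56797, 173526/56797, -73347/56797]
step 0: P' = (I − K·H)·P̄ = [2173115/113594 -732993/113594 706037/113594; -732993/113594 296507/113594 -237583/113594; 706037/113594 -237583/113594 279075/113594]
step 1: x̄ = F·x = [-9702/3341, 1315917/56797, -337017/56797]
step 1: P̄ = F·P·Fᵀ + Q = [158479/6682 -256608/3341 36947/3341; -256608/3341 17616376/56797 -2691791/56797; 36947/3341 -2691791/56797 931253/56797]
step 1: y = z − H·x̄ = [-789320/56797, 3953208/56797]
step 1: S = H·P̄·Hᵀ + R = [12373885/113594 -21203771/113594; -21203771/113594 267895255/113594]
step 1: K = P̄·Hᵀ·S⁻¹ = [1848878687/25224089061 2357121286/25224089061; -196007067/8408029687 -3059079423/8408029687; -7434543118/25224089061 813978790/25224089061]
step 1: x' = x̄ + K·y = [65118296642/25224089061, -15391583145/8408029687, 10301850719/25224089061]
step 1: P' = (I − K·H)·P̄ = [128518443653/25224089061 -15327436533/8408029687 40374309635/25224089061; -15327436533/8408029687 9187918075/8408029687 -4847802755/8408029687; 40374309635/25224089061 -4847802755/8408029687 23370827369/25224089061]
step 2: x̄ = F·x = [-2209166930/8408029687, -75420147361/8408029687, 53156291692/25224089061]
step 2: P̄ = F·P·Fᵀ + Q = [81308560725/8408029687 -175331591568/8408029687 13525275414/8408029687; -175331591568/8408029687 731545789624/8408029687 -77616348013/8408029687; 13525275414/8408029687 -77616348013/8408029687 246486737915/25224089061]
step 2: y = z − H·x̄ = [63773488309/8408029687, -203245519952/8408029687]
step 2: S = H·P̄·Hᵀ + R = [773249240734/8408029687 -213285091896/8408029687; -213285091896/8408029687 5646863236681/8408029687]
step 2: K = P̄·Hᵀ·S⁻¹ = [38636533526661/513906627440674 20964540770271/256953313720337; -12594464386359/513906627440674 -92123785336380/256953313720337; -150894213655763/513906627440674 7130370318021/256953313720337]
step 2: x' = x̄ + K·y = [-855517553324765/513906627440674, -251499254416675/513906627440674, -1218724937780435/1541719882322022]
step 2: P' = (I − K·H)·P̄ = [2564923393434087/513906627440674 -910879906532085/513906627440674 803459086442481/513906627440674; -910879906532085/513906627440674 549290063074375/513906627440674 -286834016328883/513906627440674; 803459086442481/513906627440674 -286834016328883/513906627440674 1407035941065533/1541719882322022]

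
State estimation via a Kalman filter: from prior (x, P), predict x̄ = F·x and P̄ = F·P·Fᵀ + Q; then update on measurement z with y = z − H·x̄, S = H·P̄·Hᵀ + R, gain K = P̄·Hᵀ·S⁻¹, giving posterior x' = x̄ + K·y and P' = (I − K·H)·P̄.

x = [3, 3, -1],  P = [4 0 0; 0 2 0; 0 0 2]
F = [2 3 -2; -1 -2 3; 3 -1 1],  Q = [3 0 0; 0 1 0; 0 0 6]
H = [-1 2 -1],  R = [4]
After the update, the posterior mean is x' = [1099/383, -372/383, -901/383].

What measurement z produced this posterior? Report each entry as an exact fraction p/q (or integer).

z = [-2]

x̄ = F·x = [17, -12, 5]
P̄ = F·P·Fᵀ + Q = [45 -32 14; -32 31 -2; 14 -2 46]
S = H·P̄·Hᵀ + R = [383]
K = P̄·Hᵀ·S⁻¹ = [-123/383; 96/383; -64/383]
x' − x̄ = [-5412/383, 4224/383, -2816/383] = K·y
y = (KᵀK)⁻¹·Kᵀ·(x' − x̄) = [44]
z = y + H·x̄ = [44] + [-46] = [-2]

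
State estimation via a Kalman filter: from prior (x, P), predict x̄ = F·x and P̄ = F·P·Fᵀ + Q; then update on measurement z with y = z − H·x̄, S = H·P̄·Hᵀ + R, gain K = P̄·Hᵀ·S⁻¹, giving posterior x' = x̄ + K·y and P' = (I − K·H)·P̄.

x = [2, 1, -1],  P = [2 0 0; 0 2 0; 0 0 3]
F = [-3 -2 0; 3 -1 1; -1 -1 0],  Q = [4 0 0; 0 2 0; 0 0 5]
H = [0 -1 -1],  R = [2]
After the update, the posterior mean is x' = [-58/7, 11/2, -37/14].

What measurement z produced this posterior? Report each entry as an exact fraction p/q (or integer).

x̄ = F·x = [-8, 4, -3]
P̄ = F·P·Fᵀ + Q = [30 -14 10; -14 25 -4; 10 -4 9]
S = H·P̄·Hᵀ + R = [28]
K = P̄·Hᵀ·S⁻¹ = [1/7; -3/4; -5/28]
x' − x̄ = [-2/7, 3/2, 5/14] = K·y
y = (KᵀK)⁻¹·Kᵀ·(x' − x̄) = [-2]
z = y + H·x̄ = [-2] + [-1] = [-3]

z = [-3]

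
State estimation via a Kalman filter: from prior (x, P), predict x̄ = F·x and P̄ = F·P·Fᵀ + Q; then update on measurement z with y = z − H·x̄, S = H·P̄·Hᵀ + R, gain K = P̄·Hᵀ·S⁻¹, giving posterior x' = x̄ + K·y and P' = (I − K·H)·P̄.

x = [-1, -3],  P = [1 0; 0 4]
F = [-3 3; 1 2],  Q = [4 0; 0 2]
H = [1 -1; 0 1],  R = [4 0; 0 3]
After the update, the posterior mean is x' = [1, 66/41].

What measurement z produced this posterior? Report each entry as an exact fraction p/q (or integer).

x̄ = F·x = [-6, -7]
P̄ = F·P·Fᵀ + Q = [49 21; 21 19]
S = H·P̄·Hᵀ + R = [30 2; 2 22]
K = P̄·Hᵀ·S⁻¹ = [7/8 7/8; 3/328 283/328]
x' − x̄ = [7, 353/41] = K·y
y = (KᵀK)⁻¹·Kᵀ·(x' − x̄) = [-2, 10]
z = y + H·x̄ = [-2, 10] + [1, -7] = [-1, 3]

z = [-1, 3]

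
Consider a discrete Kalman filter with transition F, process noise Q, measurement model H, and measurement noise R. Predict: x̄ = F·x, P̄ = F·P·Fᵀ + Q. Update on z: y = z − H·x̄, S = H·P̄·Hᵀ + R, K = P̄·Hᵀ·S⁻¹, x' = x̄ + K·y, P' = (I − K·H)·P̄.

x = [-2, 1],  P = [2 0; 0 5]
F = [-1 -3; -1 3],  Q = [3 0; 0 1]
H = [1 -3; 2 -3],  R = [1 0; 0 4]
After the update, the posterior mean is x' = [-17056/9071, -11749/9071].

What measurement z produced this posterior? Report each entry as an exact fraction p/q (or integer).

z = [3, -3]

x̄ = F·x = [-1, 5]
P̄ = F·P·Fᵀ + Q = [50 -43; -43 48]
S = H·P̄·Hᵀ + R = [741 919; 919 1152]
K = P̄·Hᵀ·S⁻¹ = [-4243/9071 5188/9071; -4054/9071 1423/9071]
x' − x̄ = [-7985/9071, -57104/9071] = K·y
y = (KᵀK)⁻¹·Kᵀ·(x' − x̄) = [19, 14]
z = y + H·x̄ = [19, 14] + [-16, -17] = [3, -3]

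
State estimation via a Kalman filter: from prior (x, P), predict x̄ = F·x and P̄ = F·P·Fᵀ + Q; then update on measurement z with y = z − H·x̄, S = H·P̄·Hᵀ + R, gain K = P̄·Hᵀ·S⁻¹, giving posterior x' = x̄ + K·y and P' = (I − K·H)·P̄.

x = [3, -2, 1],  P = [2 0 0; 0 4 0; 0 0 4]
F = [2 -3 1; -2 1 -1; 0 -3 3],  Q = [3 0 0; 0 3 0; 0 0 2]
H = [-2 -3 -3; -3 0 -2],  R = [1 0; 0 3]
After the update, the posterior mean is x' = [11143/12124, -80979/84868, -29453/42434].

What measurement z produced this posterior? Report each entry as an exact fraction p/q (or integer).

x̄ = F·x = [13, -9, 9]
P̄ = F·P·Fᵀ + Q = [51 -24 48; -24 19 -24; 48 -24 74]
S = H·P̄·Hᵀ + R = [898 1014; 1014 1334]
K = P̄·Hᵀ·S⁻¹ = [1455/12124 -3369/12124; -18819/84868 21939/84868; -8019/42434 -3193/42434]
x' − x̄ = [-146469/12124, 682833/84868, -411359/42434] = K·y
y = (KᵀK)⁻¹·Kᵀ·(x' − x̄) = [29, 56]
z = y + H·x̄ = [29, 56] + [-26, -57] = [3, -1]

z = [3, -1]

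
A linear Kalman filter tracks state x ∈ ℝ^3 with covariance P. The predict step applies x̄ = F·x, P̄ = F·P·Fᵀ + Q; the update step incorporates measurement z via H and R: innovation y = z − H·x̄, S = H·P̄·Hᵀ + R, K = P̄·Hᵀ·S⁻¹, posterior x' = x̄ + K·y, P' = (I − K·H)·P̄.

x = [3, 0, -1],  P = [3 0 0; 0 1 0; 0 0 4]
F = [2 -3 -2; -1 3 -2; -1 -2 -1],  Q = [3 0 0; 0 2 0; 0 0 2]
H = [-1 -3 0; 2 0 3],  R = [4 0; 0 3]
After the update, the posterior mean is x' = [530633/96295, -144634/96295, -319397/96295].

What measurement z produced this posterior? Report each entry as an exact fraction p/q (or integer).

z = [-1, 1]

x̄ = F·x = [8, -1, -2]
P̄ = F·P·Fᵀ + Q = [40 1 8; 1 30 5; 8 5 13]
S = H·P̄·Hᵀ + R = [320 -155; -155 376]
K = P̄·Hᵀ·S⁻¹ = [-48/96295 5323/19259; -31581/96295 -1733/19259; -123/96295 2807/19259]
x' − x̄ = [-239727/96295, -48339/96295, -126807/96295] = K·y
y = (KᵀK)⁻¹·Kᵀ·(x' − x̄) = [4, -9]
z = y + H·x̄ = [4, -9] + [-5, 10] = [-1, 1]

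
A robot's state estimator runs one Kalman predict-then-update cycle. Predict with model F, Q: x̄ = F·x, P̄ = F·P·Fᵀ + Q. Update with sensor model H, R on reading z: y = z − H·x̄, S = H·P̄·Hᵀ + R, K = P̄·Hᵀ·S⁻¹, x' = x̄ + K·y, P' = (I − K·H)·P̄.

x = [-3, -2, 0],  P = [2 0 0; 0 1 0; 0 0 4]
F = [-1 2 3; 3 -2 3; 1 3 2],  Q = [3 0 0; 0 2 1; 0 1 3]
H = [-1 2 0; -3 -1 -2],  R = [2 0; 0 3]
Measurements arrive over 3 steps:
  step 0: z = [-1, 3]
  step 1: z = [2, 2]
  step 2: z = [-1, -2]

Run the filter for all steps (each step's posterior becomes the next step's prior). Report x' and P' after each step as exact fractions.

step 0: x' = [69593/27237, 142463/190659, -1092352/190659], P' = [7910/3891 23936/27237 -86752/27237; 23936/27237 164804/190659 -304543/190659; -86752/27237 -304543/190659 1104311/190659]
step 1: x' = [268522620/8028166517, 7621666585/8028166517, -1884896353/1146880931], P' = [14095373902/8028166517 6273596326/8028166517 -3048107036/1146880931; 6273596326/8028166517 6583566677/8028166517 -1602978637/1146880931; -3048107036/1146880931 -1602978637/1146880931 784932887/163840133]
step 2: x' = [1165412299971/1961704290505, -21941060846461/54535379276039, 77651736499061/272676896380195], P' = [3460713691006/1961704290505 307809411242/392340858101 -5242008227276/1961704290505; 307809411242/392340858101 44753036039229/54535379276039 -76498288067619/54535379276039; -5242008227276/1961704290505 -76498288067619/54535379276039 1312937916487854/272676896380195]

step 0: x̄ = F·x = [-1, -5, -9]
step 0: P̄ = F·P·Fᵀ + Q = [45 26 28; 26 60 25; 28 25 30]
step 0: y = z − H·x̄ = [8, -23]
step 0: S = H·P̄·Hᵀ + R = [183 -159; -159 1180]
step 0: K = P̄·Hᵀ·S⁻¹ = [-3749/27237 -1838/9079; 81028/190659 -6486/63553; -911/190659 -9143/63553]
step 0: x' = x̄ + K·y = [69593/27237, 142463/190659, -1092352/190659]
step 0: P' = (I − K·H)·P̄ = [7910/3891 23936/27237 -86752/27237; 23936/27237 164804/190659 -304543/190659; -86752/27237 -304543/190659 1104311/190659]
step 1: x̄ = F·x = [-3479281/190659, -2100529/190659, -60484/9079]
step 1: P̄ = F·P·Fᵀ + Q = [10876442/190659 5813645/190659 118725/9079; 5813645/190659 5180783/190659 55964/9079; 118725/9079 55964/9079 12121/1297]
step 1: y = z − H·x̄ = [157585/27237, -2099626/27237]
step 1: S = H·P̄·Hᵀ + R = [178088/3891 -132959/3891; -132959/3891 3678968/3891]
step 1: K = P̄·Hᵀ·S⁻¹ = [-110584375/1146880931 -280296168/1146880931; 492395502/1146880931 -141078797/1146880931; -11275017/163840133 -11512413/163840133]
step 1: x' = x̄ + K·y = [268522620/8028166517, 7621666585/8028166517, -1884896353/1146880931]
step 1: P' = (I − K·H)·P̄ = [14095373902/8028166517 6273596326/8028166517 -3048107036/1146880931; 6273596326/8028166517 6583566677/8028166517 -1602978637/1146880931; -3048107036/1146880931 -1602978637/1146880931 784932887/163840133]
step 2: x̄ = F·x = [-3515430409/1146880931, -54020588723/8028166517, -3255026567/8028166517]
step 2: P̄ = F·P·Fᵀ + Q = [7733580572/163840133 28529041407/1146880931 11813556199/1146880931; 28529041407/1146880931 190709931087/8028166517 37363335658/8028166517; 11813556199/1146880931 37363335658/8028166517 68923194838/8028166517]
step 2: y = z − H·x̄ = [75404998066/8028166517, -3069612520/163840133]
step 2: S = H·P̄·Hᵀ + R = [359028346014/8028166517 -4635990269/163840133; -4635990269/163840133 127367511116/163840133]
step 2: K = P̄·Hᵀ·S⁻¹ = [-191309789293/1961704290505 -479057224892/1961704290505; 23360281957910/54535379276039 -6704328130635/54535379276039; -18171868542413/272676896380195 -19155653954507/272676896380195]
step 2: x' = x̄ + K·y = [1165412299971/1961704290505, -21941060846461/54535379276039, 77651736499061/272676896380195]
step 2: P' = (I − K·H)·P̄ = [3460713691006/1961704290505 307809411242/392340858101 -5242008227276/1961704290505; 307809411242/392340858101 44753036039229/54535379276039 -76498288067619/54535379276039; -5242008227276/1961704290505 -76498288067619/54535379276039 1312937916487854/272676896380195]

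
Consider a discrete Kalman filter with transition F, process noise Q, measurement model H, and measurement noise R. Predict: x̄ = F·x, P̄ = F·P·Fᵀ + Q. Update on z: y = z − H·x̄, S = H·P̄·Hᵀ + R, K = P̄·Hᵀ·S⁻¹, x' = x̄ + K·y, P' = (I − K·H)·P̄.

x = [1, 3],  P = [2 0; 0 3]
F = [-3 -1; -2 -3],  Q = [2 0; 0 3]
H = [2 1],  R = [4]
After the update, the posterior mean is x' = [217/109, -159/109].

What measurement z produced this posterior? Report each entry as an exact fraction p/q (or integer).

z = [3]

x̄ = F·x = [-6, -11]
P̄ = F·P·Fᵀ + Q = [23 21; 21 38]
S = H·P̄·Hᵀ + R = [218]
K = P̄·Hᵀ·S⁻¹ = [67/218; 40/109]
x' − x̄ = [871/109, 1040/109] = K·y
y = (KᵀK)⁻¹·Kᵀ·(x' − x̄) = [26]
z = y + H·x̄ = [26] + [-23] = [3]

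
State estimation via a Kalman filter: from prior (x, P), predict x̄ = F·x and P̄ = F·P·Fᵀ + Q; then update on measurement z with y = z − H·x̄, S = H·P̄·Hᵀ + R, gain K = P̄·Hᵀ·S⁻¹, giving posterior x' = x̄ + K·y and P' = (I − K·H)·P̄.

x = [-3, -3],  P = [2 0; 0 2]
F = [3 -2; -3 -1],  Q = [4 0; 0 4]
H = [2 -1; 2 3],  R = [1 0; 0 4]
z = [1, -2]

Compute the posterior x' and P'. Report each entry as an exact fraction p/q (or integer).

x̄ = F·x = [-3, 12]
P̄ = F·P·Fᵀ + Q = [30 -14; -14 24]
y = z − H·x̄ = [19, -32]
S = H·P̄·Hᵀ + R = [201 -8; -8 172]
K = P̄·Hᵀ·S⁻¹ = [3218/8627 2105/17254; -2148/8627 2107/8627]
x' = x̄ + K·y = [1581/8627, -4712/8627]
P' = (I − K·H)·P̄ = [1733/8627 248/8627; 248/8627 2644/8627]

x' = [1581/8627, -4712/8627]
P' = [1733/8627 248/8627; 248/8627 2644/8627]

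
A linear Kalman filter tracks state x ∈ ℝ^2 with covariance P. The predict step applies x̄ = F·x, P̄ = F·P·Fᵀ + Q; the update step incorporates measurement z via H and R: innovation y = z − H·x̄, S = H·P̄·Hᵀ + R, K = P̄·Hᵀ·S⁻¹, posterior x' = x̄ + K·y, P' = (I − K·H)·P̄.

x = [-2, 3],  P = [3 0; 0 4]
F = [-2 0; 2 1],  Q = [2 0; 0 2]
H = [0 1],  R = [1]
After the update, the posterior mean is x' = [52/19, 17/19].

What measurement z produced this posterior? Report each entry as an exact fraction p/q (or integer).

x̄ = F·x = [4, -1]
P̄ = F·P·Fᵀ + Q = [14 -12; -12 18]
S = H·P̄·Hᵀ + R = [19]
K = P̄·Hᵀ·S⁻¹ = [-12/19; 18/19]
x' − x̄ = [-24/19, 36/19] = K·y
y = (KᵀK)⁻¹·Kᵀ·(x' − x̄) = [2]
z = y + H·x̄ = [2] + [-1] = [1]

z = [1]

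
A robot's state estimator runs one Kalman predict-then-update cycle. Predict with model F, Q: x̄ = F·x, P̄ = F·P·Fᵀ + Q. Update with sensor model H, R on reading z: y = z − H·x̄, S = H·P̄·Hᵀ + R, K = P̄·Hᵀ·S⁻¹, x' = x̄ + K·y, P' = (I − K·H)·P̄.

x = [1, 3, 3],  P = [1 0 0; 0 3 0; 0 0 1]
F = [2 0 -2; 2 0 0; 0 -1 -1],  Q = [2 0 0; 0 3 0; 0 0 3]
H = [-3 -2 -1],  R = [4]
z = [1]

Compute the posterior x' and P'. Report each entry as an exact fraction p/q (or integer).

x̄ = F·x = [-4, 2, -6]
P̄ = F·P·Fᵀ + Q = [10 4 2; 4 7 0; 2 0 7]
y = z − H·x̄ = [-13]
S = H·P̄·Hᵀ + R = [189]
K = P̄·Hᵀ·S⁻¹ = [-40/189; -26/189; -13/189]
x' = x̄ + K·y = [-236/189, 716/189, -965/189]
P' = (I − K·H)·P̄ = [290/189 -284/189 -142/189; -284/189 647/189 -338/189; -142/189 -338/189 1154/189]

x' = [-236/189, 716/189, -965/189]
P' = [290/189 -284/189 -142/189; -284/189 647/189 -338/189; -142/189 -338/189 1154/189]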